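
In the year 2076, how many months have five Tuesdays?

4

A month has five Tuesdays exactly when Tuesday falls within its first (length − 28) days.
Jan: 31 days, starts Wed → 5 of Wed, Thu, Fri
Feb: 29 days, starts Sat → 5 of Sat
Mar: 31 days, starts Sun → 5 of Sun, Mon, Tue ✓
Apr: 30 days, starts Wed → 5 of Wed, Thu
May: 31 days, starts Fri → 5 of Fri, Sat, Sun
Jun: 30 days, starts Mon → 5 of Mon, Tue ✓
Jul: 31 days, starts Wed → 5 of Wed, Thu, Fri
Aug: 31 days, starts Sat → 5 of Sat, Sun, Mon
Sep: 30 days, starts Tue → 5 of Tue, Wed ✓
Oct: 31 days, starts Thu → 5 of Thu, Fri, Sat
Nov: 30 days, starts Sun → 5 of Sun, Mon
Dec: 31 days, starts Tue → 5 of Tue, Wed, Thu ✓
Months with five Tuesdays: Mar, Jun, Sep, Dec.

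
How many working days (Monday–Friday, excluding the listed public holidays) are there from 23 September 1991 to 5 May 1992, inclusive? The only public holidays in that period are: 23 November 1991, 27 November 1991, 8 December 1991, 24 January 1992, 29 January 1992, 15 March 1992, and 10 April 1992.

158

23 September 1991 is a Monday.
From 23 September 1991 to 5 May 1992 is 226 days inclusive.
226 = 7 × 32 + 2, so there are 32 full weeks plus 2 extra days.
Each full week contributes 5 weekdays (Mon–Fri): 32 × 5 = 160.
The 2 extra days are Mon, Tue — 2 of them qualify.
Total: 160 + 2 = 162.
Holidays: 23 November 1991 (Sat); 27 November 1991 (Wed); 8 December 1991 (Sun); 24 January 1992 (Fri); 29 January 1992 (Wed); 15 March 1992 (Sun); 10 April 1992 (Fri).
4 of the 7 holidays fall on weekdays; the rest are weekends and were already excluded.
Business days: 162 − 4 = 158.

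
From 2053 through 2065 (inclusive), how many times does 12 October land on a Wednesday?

1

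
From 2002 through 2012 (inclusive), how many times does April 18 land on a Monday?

Day of week of April 18 in each year:
2002: Thu, 2003: Fri, 2004: Sun, 2005: Mon ✓, 2006: Tue, 2007: Wed, 2008: Fri, 2009: Sat, 2010: Sun, 2011: Mon ✓, 2012: Wed
Mondays: 2005, 2011.

2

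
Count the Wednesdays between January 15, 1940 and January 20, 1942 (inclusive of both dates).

105 Wednesdays

January 15, 1940 is a Monday.
That's 737 days from start to end, counting both.
737 = 7 × 105 + 2, so there are 105 full weeks plus 2 extra days.
Each full week contributes one Wednesday: 105 so far.
The 2 extra days are Monday, Tuesday — none qualify.
Total: 105 + 0 = 105.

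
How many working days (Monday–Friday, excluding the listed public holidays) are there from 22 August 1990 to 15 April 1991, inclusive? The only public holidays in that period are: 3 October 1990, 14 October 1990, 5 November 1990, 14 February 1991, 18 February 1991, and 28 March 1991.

164 working days

22 August 1990 is a Wednesday.
From 22 August 1990 to 15 April 1991 is 237 days inclusive.
237 = 7 × 33 + 6, so there are 33 full weeks plus 6 extra days.
Each full week contributes 5 weekdays (Mon–Fri): 33 × 5 = 165.
The 6 extra days are Wed, Thu, Fri, Sat, Sun, Mon — 4 of them qualify.
Total: 165 + 4 = 169.
Holidays: 3 October 1990 (Wed); 14 October 1990 (Sun); 5 November 1990 (Mon); 14 February 1991 (Thu); 18 February 1991 (Mon); 28 March 1991 (Thu).
5 of the 6 holidays fall on weekdays; the rest are weekends and were already excluded.
Business days: 169 − 5 = 164.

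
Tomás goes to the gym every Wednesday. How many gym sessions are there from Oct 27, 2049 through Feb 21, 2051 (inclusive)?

Oct 27, 2049 is a Wednesday.
From Oct 27, 2049 to Feb 21, 2051 is 483 days inclusive.
483 = 7 × 69, so the span is exactly 69 full weeks.
Each full week contributes one Wednesday: 69 so far.
Total: 69.

69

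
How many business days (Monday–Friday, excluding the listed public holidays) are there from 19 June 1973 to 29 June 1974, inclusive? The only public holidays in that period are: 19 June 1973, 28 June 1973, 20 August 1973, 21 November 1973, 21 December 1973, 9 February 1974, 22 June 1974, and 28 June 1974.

263

19 June 1973 is a Tuesday.
The range spans 376 days (inclusive of both endpoints).
376 = 7 × 53 + 5, so there are 53 full weeks plus 5 extra days.
Each full week contributes 5 weekdays (Mon–Fri): 53 × 5 = 265.
The 5 extra days are Tuesday, Wednesday, Thursday, Friday, Saturday — 4 of them qualify.
Total: 265 + 4 = 269.
Holidays: 19 June 1973 (Tue); 28 June 1973 (Thu); 20 August 1973 (Mon); 21 November 1973 (Wed); 21 December 1973 (Fri); 9 February 1974 (Sat); 22 June 1974 (Sat); 28 June 1974 (Fri).
6 of the 8 holidays fall on weekdays; the rest are weekends and were already excluded.
Business days: 269 − 6 = 263.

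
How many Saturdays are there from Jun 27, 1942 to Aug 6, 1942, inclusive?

6

Jun 27, 1942 is a Saturday.
The range spans 41 days (inclusive of both endpoints).
41 = 7 × 5 + 6, so there are 5 full weeks plus 6 extra days.
Each full week contributes one Saturday: 5 so far.
The 6 extra days are Saturday, Sunday, Monday, Tuesday, Wednesday, Thursday — 1 of them qualifies.
Total: 5 + 1 = 6.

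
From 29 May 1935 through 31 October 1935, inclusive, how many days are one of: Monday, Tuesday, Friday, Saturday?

29 May 1935 is a Wednesday.
The range spans 156 days (inclusive of both endpoints).
156 = 7 × 22 + 2, so there are 22 full weeks plus 2 extra days.
Each full week contributes 4 days from the set (Mon, Tue, Fri, Sat): 22 × 4 = 88.
The 2 extra days are Wednesday, Thursday — none qualify.
Total: 88 + 0 = 88.

88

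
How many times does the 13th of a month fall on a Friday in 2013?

2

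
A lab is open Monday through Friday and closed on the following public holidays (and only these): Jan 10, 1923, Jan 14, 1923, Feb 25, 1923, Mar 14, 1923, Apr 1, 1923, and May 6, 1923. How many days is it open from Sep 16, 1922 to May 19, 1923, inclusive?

Sep 16, 1922 is a Saturday.
The range spans 246 days (inclusive of both endpoints).
246 = 7 × 35 + 1, so there are 35 full weeks plus 1 extra day.
Each full week contributes 5 weekdays (Mon–Fri): 35 × 5 = 175.
The 1 extra day is Sat — none qualify.
Total: 175 + 0 = 175.
Holidays: Jan 10, 1923 (Wed); Jan 14, 1923 (Sun); Feb 25, 1923 (Sun); Mar 14, 1923 (Wed); Apr 1, 1923 (Sun); May 6, 1923 (Sun).
2 of the 6 holidays fall on weekdays; the rest are weekends and were already excluded.
Business days: 175 − 2 = 173.

173 working days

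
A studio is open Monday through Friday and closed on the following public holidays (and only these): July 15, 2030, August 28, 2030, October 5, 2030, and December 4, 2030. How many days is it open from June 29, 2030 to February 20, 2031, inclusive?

166 working days

June 29, 2030 is a Saturday.
The range spans 237 days (inclusive of both endpoints).
237 = 7 × 33 + 6, so there are 33 full weeks plus 6 extra days.
Each full week contributes 5 weekdays (Mon–Fri): 33 × 5 = 165.
The 6 extra days are Sat, Sun, Mon, Tue, Wed, Thu — 4 of them qualify.
Total: 165 + 4 = 169.
Holidays: July 15, 2030 (Mon); August 28, 2030 (Wed); October 5, 2030 (Sat); December 4, 2030 (Wed).
3 of the 4 holidays fall on weekdays; the rest are weekends and were already excluded.
Business days: 169 − 3 = 166.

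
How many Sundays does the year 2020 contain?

2020-01-01 is a Wednesday.
That's 366 days from start to end, counting both.
366 = 7 × 52 + 2, so there are 52 full weeks plus 2 extra days.
Each full week contributes one Sunday: 52 so far.
The 2 extra days are Wed, Thu — none qualify.
Total: 52 + 0 = 52.

52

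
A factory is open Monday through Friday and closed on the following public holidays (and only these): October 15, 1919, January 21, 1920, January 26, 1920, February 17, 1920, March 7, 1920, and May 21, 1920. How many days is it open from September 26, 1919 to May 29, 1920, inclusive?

171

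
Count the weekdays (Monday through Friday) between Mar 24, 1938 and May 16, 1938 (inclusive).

38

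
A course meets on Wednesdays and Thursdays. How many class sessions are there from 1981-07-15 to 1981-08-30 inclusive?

14

1981-07-15 is a Wednesday.
That's 47 days from start to end, counting both.
47 = 7 × 6 + 5, so there are 6 full weeks plus 5 extra days.
Each full week contributes 2 days from the set (Wed, Thu): 6 × 2 = 12.
The 5 extra days are Wednesday, Thursday, Friday, Saturday, Sunday — 2 of them qualify.
Total: 12 + 2 = 14.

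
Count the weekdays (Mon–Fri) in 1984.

January 1, 1984 is a Sunday.
That's 366 days from start to end, counting both.
366 = 7 × 52 + 2, so there are 52 full weeks plus 2 extra days.
Each full week contributes 5 weekdays (Mon–Fri): 52 × 5 = 260.
The 2 extra days are Sun, Mon — 1 of them qualifies.
Total: 260 + 1 = 261.

261 weekdays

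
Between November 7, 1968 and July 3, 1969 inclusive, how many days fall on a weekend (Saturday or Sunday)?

68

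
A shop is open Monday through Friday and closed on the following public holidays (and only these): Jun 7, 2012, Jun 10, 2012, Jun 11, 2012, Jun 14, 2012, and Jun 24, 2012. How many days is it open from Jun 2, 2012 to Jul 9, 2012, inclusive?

23

Jun 2, 2012 is a Saturday.
The range spans 38 days (inclusive of both endpoints).
38 = 7 × 5 + 3, so there are 5 full weeks plus 3 extra days.
Each full week contributes 5 weekdays (Mon–Fri): 5 × 5 = 25.
The 3 extra days are Saturday, Sunday, Monday — 1 of them qualifies.
Total: 25 + 1 = 26.
Holidays: Jun 7, 2012 (Thu); Jun 10, 2012 (Sun); Jun 11, 2012 (Mon); Jun 14, 2012 (Thu); Jun 24, 2012 (Sun).
3 of the 5 holidays fall on weekdays; the rest are weekends and were already excluded.
Business days: 26 − 3 = 23.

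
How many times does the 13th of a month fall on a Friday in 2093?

The 13th falls on a Friday when the month's 13th has weekday Fri.
Jan 13 is Tue; Feb 13 is Fri ✓; Mar 13 is Fri ✓; Apr 13 is Mon; May 13 is Wed; Jun 13 is Sat; Jul 13 is Mon; Aug 13 is Thu; Sep 13 is Sun; Oct 13 is Tue; Nov 13 is Fri ✓; Dec 13 is Sun.
Friday the 13ths: Feb, Mar, Nov.

3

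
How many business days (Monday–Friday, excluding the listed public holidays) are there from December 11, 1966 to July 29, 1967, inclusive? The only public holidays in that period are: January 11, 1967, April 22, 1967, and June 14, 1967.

163

December 11, 1966 is a Sunday.
The range spans 231 days (inclusive of both endpoints).
231 = 7 × 33, so the span is exactly 33 full weeks.
Each full week contributes 5 weekdays (Mon–Fri): 33 × 5 = 165.
Holidays: January 11, 1967 (Wed); April 22, 1967 (Sat); June 14, 1967 (Wed).
2 of the 3 holidays fall on weekdays; the rest are weekends and were already excluded.
Business days: 165 − 2 = 163.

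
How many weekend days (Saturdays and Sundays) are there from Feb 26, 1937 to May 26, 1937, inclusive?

Feb 26, 1937 is a Friday.
From Feb 26, 1937 to May 26, 1937 is 90 days inclusive.
90 = 7 × 12 + 6, so there are 12 full weeks plus 6 extra days.
Each full week contributes 2 weekend days (Sat, Sun): 12 × 2 = 24.
The 6 extra days are Fri, Sat, Sun, Mon, Tue, Wed — 2 of them qualify.
Total: 24 + 2 = 26.

26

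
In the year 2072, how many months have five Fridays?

A month has five Fridays exactly when Friday falls within its first (length − 28) days.
Jan: 31 days, starts Fri → 5 of Fri, Sat, Sun ✓
Feb: 29 days, starts Mon → 5 of Mon
Mar: 31 days, starts Tue → 5 of Tue, Wed, Thu
Apr: 30 days, starts Fri → 5 of Fri, Sat ✓
May: 31 days, starts Sun → 5 of Sun, Mon, Tue
Jun: 30 days, starts Wed → 5 of Wed, Thu
Jul: 31 days, starts Fri → 5 of Fri, Sat, Sun ✓
Aug: 31 days, starts Mon → 5 of Mon, Tue, Wed
Sep: 30 days, starts Thu → 5 of Thu, Fri ✓
Oct: 31 days, starts Sat → 5 of Sat, Sun, Mon
Nov: 30 days, starts Tue → 5 of Tue, Wed
Dec: 31 days, starts Thu → 5 of Thu, Fri, Sat ✓
Months with five Fridays: Jan, Apr, Jul, Sep, Dec.

5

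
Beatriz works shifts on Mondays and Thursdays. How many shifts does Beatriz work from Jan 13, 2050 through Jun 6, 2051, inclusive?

146

Jan 13, 2050 is a Thursday.
From Jan 13, 2050 to Jun 6, 2051 is 510 days inclusive.
510 = 7 × 72 + 6, so there are 72 full weeks plus 6 extra days.
Each full week contributes 2 days from the set (Mon, Thu): 72 × 2 = 144.
The 6 extra days are Thu, Fri, Sat, Sun, Mon, Tue — 2 of them qualify.
Total: 144 + 2 = 146.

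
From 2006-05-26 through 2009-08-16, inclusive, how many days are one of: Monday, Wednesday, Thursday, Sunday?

2006-05-26 is a Friday.
The range spans 1179 days (inclusive of both endpoints).
1179 = 7 × 168 + 3, so there are 168 full weeks plus 3 extra days.
Each full week contributes 4 days from the set (Mon, Wed, Thu, Sun): 168 × 4 = 672.
The 3 extra days are Friday, Saturday, Sunday — 1 of them qualifies.
Total: 672 + 1 = 673.

673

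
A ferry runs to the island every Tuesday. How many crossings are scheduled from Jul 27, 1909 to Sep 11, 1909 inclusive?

7 Tuesdays

Jul 27, 1909 is a Tuesday.
From Jul 27, 1909 to Sep 11, 1909 is 47 days inclusive.
47 = 7 × 6 + 5, so there are 6 full weeks plus 5 extra days.
Each full week contributes one Tuesday: 6 so far.
The 5 extra days are Tue, Wed, Thu, Fri, Sat — 1 of them qualifies.
Total: 6 + 1 = 7.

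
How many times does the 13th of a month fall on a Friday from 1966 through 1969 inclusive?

6

Friday-the-13ths by year:
1966: May
1967: Jan, Oct
1968: Sep, Dec
1969: Jun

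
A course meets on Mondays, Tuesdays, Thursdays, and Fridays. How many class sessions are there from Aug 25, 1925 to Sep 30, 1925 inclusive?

21

Aug 25, 1925 is a Tuesday.
That's 37 days from start to end, counting both.
37 = 7 × 5 + 2, so there are 5 full weeks plus 2 extra days.
Each full week contributes 4 days from the set (Mon, Tue, Thu, Fri): 5 × 4 = 20.
The 2 extra days are Tue, Wed — 1 of them qualifies.
Total: 20 + 1 = 21.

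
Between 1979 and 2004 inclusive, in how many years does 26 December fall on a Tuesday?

3

Day of week of December 26 in each year:
1979: Wed, 1980: Fri, 1981: Sat, 1982: Sun, 1983: Mon, 1984: Wed, 1985: Thu, 1986: Fri, 1987: Sat, 1988: Mon, 1989: Tue ✓, 1990: Wed, 1991: Thu, 1992: Sat, 1993: Sun, 1994: Mon, 1995: Tue ✓, 1996: Thu, 1997: Fri, 1998: Sat, 1999: Sun, 2000: Tue ✓, 2001: Wed, 2002: Thu, 2003: Fri, 2004: Sun
Tuesdays: 1989, 1995, 2000.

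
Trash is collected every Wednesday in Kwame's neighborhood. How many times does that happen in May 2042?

4

May 1, 2042 is a Thursday.
That's 31 days from start to end, counting both.
31 = 7 × 4 + 3, so there are 4 full weeks plus 3 extra days.
Each full week contributes one Wednesday: 4 so far.
The 3 extra days are Thu, Fri, Sat — none qualify.
Total: 4 + 0 = 4.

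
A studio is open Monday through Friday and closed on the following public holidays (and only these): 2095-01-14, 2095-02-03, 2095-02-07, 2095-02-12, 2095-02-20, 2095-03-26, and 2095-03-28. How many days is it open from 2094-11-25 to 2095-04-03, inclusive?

2094-11-25 is a Thursday.
The range spans 130 days (inclusive of both endpoints).
130 = 7 × 18 + 4, so there are 18 full weeks plus 4 extra days.
Each full week contributes 5 weekdays (Mon–Fri): 18 × 5 = 90.
The 4 extra days are Thursday, Friday, Saturday, Sunday — 2 of them qualify.
Total: 90 + 2 = 92.
Holidays: 2095-01-14 (Fri); 2095-02-03 (Thu); 2095-02-07 (Mon); 2095-02-12 (Sat); 2095-02-20 (Sun); 2095-03-26 (Sat); 2095-03-28 (Mon).
4 of the 7 holidays fall on weekdays; the rest are weekends and were already excluded.
Business days: 92 − 4 = 88.

88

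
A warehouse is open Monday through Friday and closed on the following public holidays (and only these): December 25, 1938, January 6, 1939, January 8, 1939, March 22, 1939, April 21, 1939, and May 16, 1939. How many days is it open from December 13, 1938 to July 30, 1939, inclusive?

December 13, 1938 is a Tuesday.
That's 230 days from start to end, counting both.
230 = 7 × 32 + 6, so there are 32 full weeks plus 6 extra days.
Each full week contributes 5 weekdays (Mon–Fri): 32 × 5 = 160.
The 6 extra days are Tue, Wed, Thu, Fri, Sat, Sun — 4 of them qualify.
Total: 160 + 4 = 164.
Holidays: December 25, 1938 (Sun); January 6, 1939 (Fri); January 8, 1939 (Sun); March 22, 1939 (Wed); April 21, 1939 (Fri); May 16, 1939 (Tue).
4 of the 6 holidays fall on weekdays; the rest are weekends and were already excluded.
Business days: 164 − 4 = 160.

160 working days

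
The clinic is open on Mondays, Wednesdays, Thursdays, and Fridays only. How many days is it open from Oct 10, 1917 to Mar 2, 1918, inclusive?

Oct 10, 1917 is a Wednesday.
From Oct 10, 1917 to Mar 2, 1918 is 144 days inclusive.
144 = 7 × 20 + 4, so there are 20 full weeks plus 4 extra days.
Each full week contributes 4 days from the set (Mon, Wed, Thu, Fri): 20 × 4 = 80.
The 4 extra days are Wednesday, Thursday, Friday, Saturday — 3 of them qualify.
Total: 80 + 3 = 83.

83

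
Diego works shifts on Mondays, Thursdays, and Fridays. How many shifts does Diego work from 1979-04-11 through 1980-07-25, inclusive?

203

1979-04-11 is a Wednesday.
From 1979-04-11 to 1980-07-25 is 472 days inclusive.
472 = 7 × 67 + 3, so there are 67 full weeks plus 3 extra days.
Each full week contributes 3 days from the set (Mon, Thu, Fri): 67 × 3 = 201.
The 3 extra days are Wed, Thu, Fri — 2 of them qualify.
Total: 201 + 2 = 203.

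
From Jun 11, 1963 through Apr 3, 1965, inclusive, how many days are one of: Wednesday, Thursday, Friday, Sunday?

Jun 11, 1963 is a Tuesday.
The range spans 663 days (inclusive of both endpoints).
663 = 7 × 94 + 5, so there are 94 full weeks plus 5 extra days.
Each full week contributes 4 days from the set (Wed, Thu, Fri, Sun): 94 × 4 = 376.
The 5 extra days are Tue, Wed, Thu, Fri, Sat — 3 of them qualify.
Total: 376 + 3 = 379.

379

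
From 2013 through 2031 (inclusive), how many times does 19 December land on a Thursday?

4

Day of week of December 19 in each year:
2013: Thu ✓, 2014: Fri, 2015: Sat, 2016: Mon, 2017: Tue, 2018: Wed, 2019: Thu ✓, 2020: Sat, 2021: Sun, 2022: Mon, 2023: Tue, 2024: Thu ✓, 2025: Fri, 2026: Sat, 2027: Sun, 2028: Tue, 2029: Wed, 2030: Thu ✓, 2031: Fri
Thursdays: 2013, 2019, 2024, 2030.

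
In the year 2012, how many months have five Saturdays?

A month has five Saturdays exactly when Saturday falls within its first (length − 28) days.
Jan: 31 days, starts Sun → 5 of Sun, Mon, Tue
Feb: 29 days, starts Wed → 5 of Wed
Mar: 31 days, starts Thu → 5 of Thu, Fri, Sat ✓
Apr: 30 days, starts Sun → 5 of Sun, Mon
May: 31 days, starts Tue → 5 of Tue, Wed, Thu
Jun: 30 days, starts Fri → 5 of Fri, Sat ✓
Jul: 31 days, starts Sun → 5 of Sun, Mon, Tue
Aug: 31 days, starts Wed → 5 of Wed, Thu, Fri
Sep: 30 days, starts Sat → 5 of Sat, Sun ✓
Oct: 31 days, starts Mon → 5 of Mon, Tue, Wed
Nov: 30 days, starts Thu → 5 of Thu, Fri
Dec: 31 days, starts Sat → 5 of Sat, Sun, Mon ✓
Months with five Saturdays: Mar, Jun, Sep, Dec.

4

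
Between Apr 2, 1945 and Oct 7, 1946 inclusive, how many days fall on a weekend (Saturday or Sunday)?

158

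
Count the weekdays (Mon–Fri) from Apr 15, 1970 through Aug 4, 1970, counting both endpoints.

80 weekdays

Apr 15, 1970 is a Wednesday.
That's 112 days from start to end, counting both.
112 = 7 × 16, so the span is exactly 16 full weeks.
Each full week contributes 5 weekdays (Mon–Fri): 16 × 5 = 80.
Total: 80.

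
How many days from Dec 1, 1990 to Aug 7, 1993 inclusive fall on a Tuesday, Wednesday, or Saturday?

Dec 1, 1990 is a Saturday.
The range spans 981 days (inclusive of both endpoints).
981 = 7 × 140 + 1, so there are 140 full weeks plus 1 extra day.
Each full week contributes 3 days from the set (Tue, Wed, Sat): 140 × 3 = 420.
The 1 extra day is Saturday — 1 of them qualifies.
Total: 420 + 1 = 421.

421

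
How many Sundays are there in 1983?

52

1 January 1983 is a Saturday.
The range spans 365 days (inclusive of both endpoints).
365 = 7 × 52 + 1, so there are 52 full weeks plus 1 extra day.
Each full week contributes one Sunday: 52 so far.
The 1 extra day is Saturday — none qualify.
Total: 52 + 0 = 52.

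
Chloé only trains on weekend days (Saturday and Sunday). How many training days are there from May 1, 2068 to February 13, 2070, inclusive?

186

May 1, 2068 is a Tuesday.
From May 1, 2068 to February 13, 2070 is 654 days inclusive.
654 = 7 × 93 + 3, so there are 93 full weeks plus 3 extra days.
Each full week contributes 2 weekend days (Sat, Sun): 93 × 2 = 186.
The 3 extra days are Tuesday, Wednesday, Thursday — none qualify.
Total: 186 + 0 = 186.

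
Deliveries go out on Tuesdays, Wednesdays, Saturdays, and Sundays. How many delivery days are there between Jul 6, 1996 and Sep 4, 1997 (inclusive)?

244

Jul 6, 1996 is a Saturday.
From Jul 6, 1996 to Sep 4, 1997 is 426 days inclusive.
426 = 7 × 60 + 6, so there are 60 full weeks plus 6 extra days.
Each full week contributes 4 days from the set (Tue, Wed, Sat, Sun): 60 × 4 = 240.
The 6 extra days are Sat, Sun, Mon, Tue, Wed, Thu — 4 of them qualify.
Total: 240 + 4 = 244.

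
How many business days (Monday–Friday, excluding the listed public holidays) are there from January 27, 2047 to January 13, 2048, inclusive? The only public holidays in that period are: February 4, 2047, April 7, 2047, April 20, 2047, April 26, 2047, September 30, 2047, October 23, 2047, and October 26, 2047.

247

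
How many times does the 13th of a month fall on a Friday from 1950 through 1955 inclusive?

10

Friday-the-13ths by year:
1950: Jan, Oct
1951: Apr, Jul
1952: Jun
1953: Feb, Mar, Nov
1954: Aug
1955: May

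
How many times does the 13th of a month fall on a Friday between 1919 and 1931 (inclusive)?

23

Friday-the-13ths by year:
1919: Jun
1920: Feb, Aug
1921: May
1922: Jan, Oct
1923: Apr, Jul
1924: Jun
1925: Feb, Mar, Nov
1926: Aug
1927: May
1928: Jan, Apr, Jul
1929: Sep, Dec
1930: Jun
1931: Feb, Mar, Nov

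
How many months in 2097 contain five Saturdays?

4

A month has five Saturdays exactly when Saturday falls within its first (length − 28) days.
Jan: 31 days, starts Tue → 5 of Tue, Wed, Thu
Feb: 28 days, starts Fri → 5 of (none)
Mar: 31 days, starts Fri → 5 of Fri, Sat, Sun ✓
Apr: 30 days, starts Mon → 5 of Mon, Tue
May: 31 days, starts Wed → 5 of Wed, Thu, Fri
Jun: 30 days, starts Sat → 5 of Sat, Sun ✓
Jul: 31 days, starts Mon → 5 of Mon, Tue, Wed
Aug: 31 days, starts Thu → 5 of Thu, Fri, Sat ✓
Sep: 30 days, starts Sun → 5 of Sun, Mon
Oct: 31 days, starts Tue → 5 of Tue, Wed, Thu
Nov: 30 days, starts Fri → 5 of Fri, Sat ✓
Dec: 31 days, starts Sun → 5 of Sun, Mon, Tue
Months with five Saturdays: Mar, Jun, Aug, Nov.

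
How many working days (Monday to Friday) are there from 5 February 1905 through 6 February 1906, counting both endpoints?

262 weekdays

5 February 1905 is a Sunday.
That's 367 days from start to end, counting both.
367 = 7 × 52 + 3, so there are 52 full weeks plus 3 extra days.
Each full week contributes 5 weekdays (Mon–Fri): 52 × 5 = 260.
The 3 extra days are Sunday, Monday, Tuesday — 2 of them qualify.
Total: 260 + 2 = 262.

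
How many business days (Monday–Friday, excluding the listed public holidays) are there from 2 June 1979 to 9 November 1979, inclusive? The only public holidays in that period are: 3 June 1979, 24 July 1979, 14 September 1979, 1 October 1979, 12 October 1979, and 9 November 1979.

110

2 June 1979 is a Saturday.
That's 161 days from start to end, counting both.
161 = 7 × 23, so the span is exactly 23 full weeks.
Each full week contributes 5 weekdays (Mon–Fri): 23 × 5 = 115.
Total: 115.
Holidays: 3 June 1979 (Sun); 24 July 1979 (Tue); 14 September 1979 (Fri); 1 October 1979 (Mon); 12 October 1979 (Fri); 9 November 1979 (Fri).
5 of the 6 holidays fall on weekdays; the rest are weekends and were already excluded.
Business days: 115 − 5 = 110.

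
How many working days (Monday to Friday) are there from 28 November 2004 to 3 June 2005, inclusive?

28 November 2004 is a Sunday.
That's 188 days from start to end, counting both.
188 = 7 × 26 + 6, so there are 26 full weeks plus 6 extra days.
Each full week contributes 5 weekdays (Mon–Fri): 26 × 5 = 130.
The 6 extra days are Sun, Mon, Tue, Wed, Thu, Fri — 5 of them qualify.
Total: 130 + 5 = 135.

135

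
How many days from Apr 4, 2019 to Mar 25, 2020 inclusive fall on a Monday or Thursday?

Apr 4, 2019 is a Thursday.
From Apr 4, 2019 to Mar 25, 2020 is 357 days inclusive.
357 = 7 × 51, so the span is exactly 51 full weeks.
Each full week contributes 2 days from the set (Mon, Thu): 51 × 2 = 102.
Total: 102.

102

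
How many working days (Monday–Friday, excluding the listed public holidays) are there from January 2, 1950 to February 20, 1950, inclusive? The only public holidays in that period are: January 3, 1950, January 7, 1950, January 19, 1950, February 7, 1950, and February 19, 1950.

January 2, 1950 is a Monday.
From January 2, 1950 to February 20, 1950 is 50 days inclusive.
50 = 7 × 7 + 1, so there are 7 full weeks plus 1 extra day.
Each full week contributes 5 weekdays (Mon–Fri): 7 × 5 = 35.
The 1 extra day is Mon — 1 of them qualifies.
Total: 35 + 1 = 36.
Holidays: January 3, 1950 (Tue); January 7, 1950 (Sat); January 19, 1950 (Thu); February 7, 1950 (Tue); February 19, 1950 (Sun).
3 of the 5 holidays fall on weekdays; the rest are weekends and were already excluded.
Business days: 36 − 3 = 33.

33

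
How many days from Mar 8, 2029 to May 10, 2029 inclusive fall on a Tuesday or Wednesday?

Mar 8, 2029 is a Thursday.
From Mar 8, 2029 to May 10, 2029 is 64 days inclusive.
64 = 7 × 9 + 1, so there are 9 full weeks plus 1 extra day.
Each full week contributes 2 days from the set (Tue, Wed): 9 × 2 = 18.
The 1 extra day is Thu — none qualify.
Total: 18 + 0 = 18.

18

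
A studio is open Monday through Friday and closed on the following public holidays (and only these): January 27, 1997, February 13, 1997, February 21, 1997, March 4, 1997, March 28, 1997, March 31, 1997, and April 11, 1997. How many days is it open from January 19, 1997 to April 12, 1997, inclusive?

January 19, 1997 is a Sunday.
That's 84 days from start to end, counting both.
84 = 7 × 12, so the span is exactly 12 full weeks.
Each full week contributes 5 weekdays (Mon–Fri): 12 × 5 = 60.
Holidays: January 27, 1997 (Mon); February 13, 1997 (Thu); February 21, 1997 (Fri); March 4, 1997 (Tue); March 28, 1997 (Fri); March 31, 1997 (Mon); April 11, 1997 (Fri).
All 7 holidays fall on weekdays, so subtract 7.
Business days: 60 − 7 = 53.

53 working days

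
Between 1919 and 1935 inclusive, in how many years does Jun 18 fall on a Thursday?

2

Day of week of June 18 in each year:
1919: Wed, 1920: Fri, 1921: Sat, 1922: Sun, 1923: Mon, 1924: Wed, 1925: Thu ✓, 1926: Fri, 1927: Sat, 1928: Mon, 1929: Tue, 1930: Wed, 1931: Thu ✓, 1932: Sat, 1933: Sun, 1934: Mon, 1935: Tue
Thursdays: 1925, 1931.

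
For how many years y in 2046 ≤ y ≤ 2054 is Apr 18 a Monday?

1

Day of week of April 18 in each year:
2046: Wed, 2047: Thu, 2048: Sat, 2049: Sun, 2050: Mon ✓, 2051: Tue, 2052: Thu, 2053: Fri, 2054: Sat
Mondays: 2050.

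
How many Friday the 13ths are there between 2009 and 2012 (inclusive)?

Friday-the-13ths by year:
2009: Feb, Mar, Nov
2010: Aug
2011: May
2012: Jan, Apr, Jul

8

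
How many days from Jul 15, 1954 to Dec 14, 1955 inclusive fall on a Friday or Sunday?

148

Jul 15, 1954 is a Thursday.
The range spans 518 days (inclusive of both endpoints).
518 = 7 × 74, so the span is exactly 74 full weeks.
Each full week contributes 2 days from the set (Fri, Sun): 74 × 2 = 148.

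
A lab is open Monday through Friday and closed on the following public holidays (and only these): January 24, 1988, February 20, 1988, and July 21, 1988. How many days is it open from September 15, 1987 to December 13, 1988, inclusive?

325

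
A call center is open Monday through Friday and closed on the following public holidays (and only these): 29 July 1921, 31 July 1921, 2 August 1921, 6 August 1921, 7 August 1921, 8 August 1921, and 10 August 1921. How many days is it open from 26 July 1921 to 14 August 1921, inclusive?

10 business days

26 July 1921 is a Tuesday.
From 26 July 1921 to 14 August 1921 is 20 days inclusive.
20 = 7 × 2 + 6, so there are 2 full weeks plus 6 extra days.
Each full week contributes 5 weekdays (Mon–Fri): 2 × 5 = 10.
The 6 extra days are Tue, Wed, Thu, Fri, Sat, Sun — 4 of them qualify.
Total: 10 + 4 = 14.
Holidays: 29 July 1921 (Fri); 31 July 1921 (Sun); 2 August 1921 (Tue); 6 August 1921 (Sat); 7 August 1921 (Sun); 8 August 1921 (Mon); 10 August 1921 (Wed).
4 of the 7 holidays fall on weekdays; the rest are weekends and were already excluded.
Business days: 14 − 4 = 10.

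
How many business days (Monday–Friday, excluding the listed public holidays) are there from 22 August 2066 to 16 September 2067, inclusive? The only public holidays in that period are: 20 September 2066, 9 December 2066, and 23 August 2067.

277

22 August 2066 is a Sunday.
That's 391 days from start to end, counting both.
391 = 7 × 55 + 6, so there are 55 full weeks plus 6 extra days.
Each full week contributes 5 weekdays (Mon–Fri): 55 × 5 = 275.
The 6 extra days are Sun, Mon, Tue, Wed, Thu, Fri — 5 of them qualify.
Total: 275 + 5 = 280.
Holidays: 20 September 2066 (Mon); 9 December 2066 (Thu); 23 August 2067 (Tue).
All 3 holidays fall on weekdays, so subtract 3.
Business days: 280 − 3 = 277.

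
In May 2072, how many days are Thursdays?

4

1 May 2072 is a Sunday.
From 1 May 2072 to 31 May 2072 is 31 days inclusive.
31 = 7 × 4 + 3, so there are 4 full weeks plus 3 extra days.
Each full week contributes one Thursday: 4 so far.
The 3 extra days are Sunday, Monday, Tuesday — none qualify.
Total: 4 + 0 = 4.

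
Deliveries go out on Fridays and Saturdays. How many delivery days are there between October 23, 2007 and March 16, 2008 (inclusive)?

October 23, 2007 is a Tuesday.
The range spans 146 days (inclusive of both endpoints).
146 = 7 × 20 + 6, so there are 20 full weeks plus 6 extra days.
Each full week contributes 2 days from the set (Fri, Sat): 20 × 2 = 40.
The 6 extra days are Tue, Wed, Thu, Fri, Sat, Sun — 2 of them qualify.
Total: 40 + 2 = 42.

42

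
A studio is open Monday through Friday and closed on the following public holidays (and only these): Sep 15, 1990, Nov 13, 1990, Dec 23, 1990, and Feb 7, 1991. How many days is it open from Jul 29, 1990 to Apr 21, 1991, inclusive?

Jul 29, 1990 is a Sunday.
That's 267 days from start to end, counting both.
267 = 7 × 38 + 1, so there are 38 full weeks plus 1 extra day.
Each full week contributes 5 weekdays (Mon–Fri): 38 × 5 = 190.
The 1 extra day is Sun — none qualify.
Total: 190 + 0 = 190.
Holidays: Sep 15, 1990 (Sat); Nov 13, 1990 (Tue); Dec 23, 1990 (Sun); Feb 7, 1991 (Thu).
2 of the 4 holidays fall on weekdays; the rest are weekends and were already excluded.
Business days: 190 − 2 = 188.

188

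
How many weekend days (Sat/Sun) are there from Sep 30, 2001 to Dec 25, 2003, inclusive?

Sep 30, 2001 is a Sunday.
The range spans 817 days (inclusive of both endpoints).
817 = 7 × 116 + 5, so there are 116 full weeks plus 5 extra days.
Each full week contributes 2 weekend days (Sat, Sun): 116 × 2 = 232.
The 5 extra days are Sunday, Monday, Tuesday, Wednesday, Thursday — 1 of them qualifies.
Total: 232 + 1 = 233.

233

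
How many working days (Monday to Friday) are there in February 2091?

2091-02-01 is a Thursday.
The range spans 28 days (inclusive of both endpoints).
28 = 7 × 4, so the span is exactly 4 full weeks.
Each full week contributes 5 weekdays (Mon–Fri): 4 × 5 = 20.

20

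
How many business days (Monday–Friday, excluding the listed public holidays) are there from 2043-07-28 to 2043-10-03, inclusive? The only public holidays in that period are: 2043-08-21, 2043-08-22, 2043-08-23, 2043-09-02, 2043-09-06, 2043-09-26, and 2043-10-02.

2043-07-28 is a Tuesday.
That's 68 days from start to end, counting both.
68 = 7 × 9 + 5, so there are 9 full weeks plus 5 extra days.
Each full week contributes 5 weekdays (Mon–Fri): 9 × 5 = 45.
The 5 extra days are Tuesday, Wednesday, Thursday, Friday, Saturday — 4 of them qualify.
Total: 45 + 4 = 49.
Holidays: 2043-08-21 (Fri); 2043-08-22 (Sat); 2043-08-23 (Sun); 2043-09-02 (Wed); 2043-09-06 (Sun); 2043-09-26 (Sat); 2043-10-02 (Fri).
3 of the 7 holidays fall on weekdays; the rest are weekends and were already excluded.
Business days: 49 − 3 = 46.

46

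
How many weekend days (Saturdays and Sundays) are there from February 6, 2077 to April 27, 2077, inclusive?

February 6, 2077 is a Saturday.
From February 6, 2077 to April 27, 2077 is 81 days inclusive.
81 = 7 × 11 + 4, so there are 11 full weeks plus 4 extra days.
Each full week contributes 2 weekend days (Sat, Sun): 11 × 2 = 22.
The 4 extra days are Sat, Sun, Mon, Tue — 2 of them qualify.
Total: 22 + 2 = 24.

24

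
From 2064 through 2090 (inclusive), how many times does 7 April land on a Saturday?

Day of week of April 7 in each year:
2064: Mon, 2065: Tue, 2066: Wed, 2067: Thu, 2068: Sat ✓, 2069: Sun, 2070: Mon, 2071: Tue, 2072: Thu, 2073: Fri, 2074: Sat ✓, 2075: Sun, 2076: Tue, 2077: Wed, 2078: Thu, 2079: Fri, 2080: Sun, 2081: Mon, 2082: Tue, 2083: Wed, 2084: Fri, 2085: Sat ✓, 2086: Sun, 2087: Mon, 2088: Wed, 2089: Thu, 2090: Fri
Saturdays: 2068, 2074, 2085.

3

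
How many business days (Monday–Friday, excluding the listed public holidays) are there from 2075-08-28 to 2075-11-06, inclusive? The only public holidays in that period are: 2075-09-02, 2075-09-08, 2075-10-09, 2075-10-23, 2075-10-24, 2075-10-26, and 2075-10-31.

46

2075-08-28 is a Wednesday.
The range spans 71 days (inclusive of both endpoints).
71 = 7 × 10 + 1, so there are 10 full weeks plus 1 extra day.
Each full week contributes 5 weekdays (Mon–Fri): 10 × 5 = 50.
The 1 extra day is Wednesday — 1 of them qualifies.
Total: 50 + 1 = 51.
Holidays: 2075-09-02 (Mon); 2075-09-08 (Sun); 2075-10-09 (Wed); 2075-10-23 (Wed); 2075-10-24 (Thu); 2075-10-26 (Sat); 2075-10-31 (Thu).
5 of the 7 holidays fall on weekdays; the rest are weekends and were already excluded.
Business days: 51 − 5 = 46.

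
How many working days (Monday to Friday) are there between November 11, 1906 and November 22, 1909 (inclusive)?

791

November 11, 1906 is a Sunday.
That's 1108 days from start to end, counting both.
1108 = 7 × 158 + 2, so there are 158 full weeks plus 2 extra days.
Each full week contributes 5 weekdays (Mon–Fri): 158 × 5 = 790.
The 2 extra days are Sun, Mon — 1 of them qualifies.
Total: 790 + 1 = 791.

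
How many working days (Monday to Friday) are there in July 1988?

21 weekdays

1 July 1988 is a Friday.
From 1 July 1988 to 31 July 1988 is 31 days inclusive.
31 = 7 × 4 + 3, so there are 4 full weeks plus 3 extra days.
Each full week contributes 5 weekdays (Mon–Fri): 4 × 5 = 20.
The 3 extra days are Friday, Saturday, Sunday — 1 of them qualifies.
Total: 20 + 1 = 21.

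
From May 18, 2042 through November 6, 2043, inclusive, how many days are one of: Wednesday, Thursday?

154

May 18, 2042 is a Sunday.
From May 18, 2042 to November 6, 2043 is 538 days inclusive.
538 = 7 × 76 + 6, so there are 76 full weeks plus 6 extra days.
Each full week contributes 2 days from the set (Wed, Thu): 76 × 2 = 152.
The 6 extra days are Sunday, Monday, Tuesday, Wednesday, Thursday, Friday — 2 of them qualify.
Total: 152 + 2 = 154.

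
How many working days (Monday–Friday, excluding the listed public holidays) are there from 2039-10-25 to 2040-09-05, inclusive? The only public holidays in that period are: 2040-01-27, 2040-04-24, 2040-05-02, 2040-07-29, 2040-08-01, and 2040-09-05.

2039-10-25 is a Tuesday.
From 2039-10-25 to 2040-09-05 is 317 days inclusive.
317 = 7 × 45 + 2, so there are 45 full weeks plus 2 extra days.
Each full week contributes 5 weekdays (Mon–Fri): 45 × 5 = 225.
The 2 extra days are Tue, Wed — 2 of them qualify.
Total: 225 + 2 = 227.
Holidays: 2040-01-27 (Fri); 2040-04-24 (Tue); 2040-05-02 (Wed); 2040-07-29 (Sun); 2040-08-01 (Wed); 2040-09-05 (Wed).
5 of the 6 holidays fall on weekdays; the rest are weekends and were already excluded.
Business days: 227 − 5 = 222.

222 working days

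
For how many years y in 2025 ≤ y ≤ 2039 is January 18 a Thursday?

2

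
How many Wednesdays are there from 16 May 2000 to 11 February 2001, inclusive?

39 Wednesdays

16 May 2000 is a Tuesday.
The range spans 272 days (inclusive of both endpoints).
272 = 7 × 38 + 6, so there are 38 full weeks plus 6 extra days.
Each full week contributes one Wednesday: 38 so far.
The 6 extra days are Tue, Wed, Thu, Fri, Sat, Sun — 1 of them qualifies.
Total: 38 + 1 = 39.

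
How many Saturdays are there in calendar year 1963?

52

Jan 1, 1963 is a Tuesday.
From Jan 1, 1963 to Dec 31, 1963 is 365 days inclusive.
365 = 7 × 52 + 1, so there are 52 full weeks plus 1 extra day.
Each full week contributes one Saturday: 52 so far.
The 1 extra day is Tue — none qualify.
Total: 52 + 0 = 52.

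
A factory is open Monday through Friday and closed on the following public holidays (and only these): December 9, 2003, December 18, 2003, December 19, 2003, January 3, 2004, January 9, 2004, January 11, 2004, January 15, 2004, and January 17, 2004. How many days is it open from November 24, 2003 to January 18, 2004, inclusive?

35

November 24, 2003 is a Monday.
That's 56 days from start to end, counting both.
56 = 7 × 8, so the span is exactly 8 full weeks.
Each full week contributes 5 weekdays (Mon–Fri): 8 × 5 = 40.
Total: 40.
Holidays: December 9, 2003 (Tue); December 18, 2003 (Thu); December 19, 2003 (Fri); January 3, 2004 (Sat); January 9, 2004 (Fri); January 11, 2004 (Sun); January 15, 2004 (Thu); January 17, 2004 (Sat).
5 of the 8 holidays fall on weekdays; the rest are weekends and were already excluded.
Business days: 40 − 5 = 35.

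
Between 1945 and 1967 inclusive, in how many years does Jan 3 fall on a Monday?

3

Day of week of January 3 in each year:
1945: Wed, 1946: Thu, 1947: Fri, 1948: Sat, 1949: Mon ✓, 1950: Tue, 1951: Wed, 1952: Thu, 1953: Sat, 1954: Sun, 1955: Mon ✓, 1956: Tue, 1957: Thu, 1958: Fri, 1959: Sat, 1960: Sun, 1961: Tue, 1962: Wed, 1963: Thu, 1964: Fri, 1965: Sun, 1966: Mon ✓, 1967: Tue
Mondays: 1949, 1955, 1966.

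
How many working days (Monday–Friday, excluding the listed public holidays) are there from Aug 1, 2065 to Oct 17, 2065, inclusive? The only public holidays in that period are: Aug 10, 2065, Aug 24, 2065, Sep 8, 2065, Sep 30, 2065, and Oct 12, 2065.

50 working days

Aug 1, 2065 is a Saturday.
From Aug 1, 2065 to Oct 17, 2065 is 78 days inclusive.
78 = 7 × 11 + 1, so there are 11 full weeks plus 1 extra day.
Each full week contributes 5 weekdays (Mon–Fri): 11 × 5 = 55.
The 1 extra day is Sat — none qualify.
Total: 55 + 0 = 55.
Holidays: Aug 10, 2065 (Mon); Aug 24, 2065 (Mon); Sep 8, 2065 (Tue); Sep 30, 2065 (Wed); Oct 12, 2065 (Mon).
All 5 holidays fall on weekdays, so subtract 5.
Business days: 55 − 5 = 50.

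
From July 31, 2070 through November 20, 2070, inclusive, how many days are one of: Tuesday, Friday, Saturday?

48

July 31, 2070 is a Thursday.
That's 113 days from start to end, counting both.
113 = 7 × 16 + 1, so there are 16 full weeks plus 1 extra day.
Each full week contributes 3 days from the set (Tue, Fri, Sat): 16 × 3 = 48.
The 1 extra day is Thu — none qualify.
Total: 48 + 0 = 48.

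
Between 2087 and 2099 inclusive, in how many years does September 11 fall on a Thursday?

3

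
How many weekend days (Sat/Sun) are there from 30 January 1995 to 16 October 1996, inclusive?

30 January 1995 is a Monday.
From 30 January 1995 to 16 October 1996 is 626 days inclusive.
626 = 7 × 89 + 3, so there are 89 full weeks plus 3 extra days.
Each full week contributes 2 weekend days (Sat, Sun): 89 × 2 = 178.
The 3 extra days are Mon, Tue, Wed — none qualify.
Total: 178 + 0 = 178.

178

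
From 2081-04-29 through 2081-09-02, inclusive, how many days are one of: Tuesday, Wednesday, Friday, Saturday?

73

2081-04-29 is a Tuesday.
From 2081-04-29 to 2081-09-02 is 127 days inclusive.
127 = 7 × 18 + 1, so there are 18 full weeks plus 1 extra day.
Each full week contributes 4 days from the set (Tue, Wed, Fri, Sat): 18 × 4 = 72.
The 1 extra day is Tue — 1 of them qualifies.
Total: 72 + 1 = 73.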